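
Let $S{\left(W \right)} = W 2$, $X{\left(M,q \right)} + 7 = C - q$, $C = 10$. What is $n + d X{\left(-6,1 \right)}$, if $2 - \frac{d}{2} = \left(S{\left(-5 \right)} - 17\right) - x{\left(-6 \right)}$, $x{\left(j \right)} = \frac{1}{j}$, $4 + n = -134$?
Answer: $- \frac{68}{3} \approx -22.667$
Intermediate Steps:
$X{\left(M,q \right)} = 3 - q$ ($X{\left(M,q \right)} = -7 - \left(-10 + q\right) = 3 - q$)
$n = -138$ ($n = -4 - 134 = -138$)
$S{\left(W \right)} = 2 W$
$d = \frac{173}{3}$ ($d = 4 - 2 \left(\left(2 \left(-5\right) - 17\right) - \frac{1}{-6}\right) = 4 - 2 \left(\left(-10 - 17\right) - - \frac{1}{6}\right) = 4 - 2 \left(-27 + \frac{1}{6}\right) = 4 - - \frac{161}{3} = 4 + \frac{161}{3} = \frac{173}{3} \approx 57.667$)
$n + d X{\left(-6,1 \right)} = -138 + \frac{173 \left(3 - 1\right)}{3} = -138 + \frac{173}{3} \cdot 2 = -138 + \frac{346}{3} = - \frac{68}{3}$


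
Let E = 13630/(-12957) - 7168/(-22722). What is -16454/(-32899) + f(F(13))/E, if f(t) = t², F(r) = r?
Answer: -12962903413413/56613717766 ≈ -228.97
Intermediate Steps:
E = -1720834/2336579 (E = 13630*(-1/12957) - 7168*(-1/22722) = -13630/12957 + 512/1623 = -1720834/2336579 ≈ -0.73648)
-16454/(-32899) + f(F(13))/E = -16454/(-32899) + 13²/(-1720834/2336579) = -16454*(-1/32899) + 169*(-2336579/1720834) = 16454/32899 - 394881851/1720834 = -12962903413413/56613717766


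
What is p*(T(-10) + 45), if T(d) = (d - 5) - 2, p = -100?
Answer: -2800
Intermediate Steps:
T(d) = -7 + d (T(d) = (-5 + d) - 2 = -7 + d)
p*(T(-10) + 45) = -100*((-7 - 10) + 45) = -100*(-17 + 45) = -100*28 = -2800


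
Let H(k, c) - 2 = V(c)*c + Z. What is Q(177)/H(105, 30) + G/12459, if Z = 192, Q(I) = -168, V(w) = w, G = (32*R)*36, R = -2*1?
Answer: -768948/2271691 ≈ -0.33849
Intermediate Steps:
R = -2
G = -2304 (G = (32*(-2))*36 = -64*36 = -2304)
H(k, c) = 194 + c² (H(k, c) = 2 + (c*c + 192) = 2 + (c² + 192) = 2 + (192 + c²) = 194 + c²)
Q(177)/H(105, 30) + G/12459 = -168/(194 + 30²) - 2304/12459 = -168/(194 + 900) - 2304*1/12459 = -168/1094 - 768/4153 = -168*1/1094 - 768/4153 = -84/547 - 768/4153 = -768948/2271691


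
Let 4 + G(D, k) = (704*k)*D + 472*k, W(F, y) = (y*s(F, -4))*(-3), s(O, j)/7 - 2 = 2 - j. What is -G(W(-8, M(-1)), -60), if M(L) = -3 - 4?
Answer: 49702564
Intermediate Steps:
s(O, j) = 28 - 7*j (s(O, j) = 14 + 7*(2 - j) = 14 + (14 - 7*j) = 28 - 7*j)
M(L) = -7
W(F, y) = -168*y (W(F, y) = (y*(28 - 7*(-4)))*(-3) = (y*(28 + 28))*(-3) = (y*56)*(-3) = (56*y)*(-3) = -168*y)
G(D, k) = -4 + 472*k + 704*D*k (G(D, k) = -4 + ((704*k)*D + 472*k) = -4 + (704*D*k + 472*k) = -4 + (472*k + 704*D*k) = -4 + 472*k + 704*D*k)
-G(W(-8, M(-1)), -60) = -(-4 + 472*(-60) + 704*(-168*(-7))*(-60)) = -(-4 - 28320 + 704*1176*(-60)) = -(-4 - 28320 - 49674240) = -1*(-49702564) = 49702564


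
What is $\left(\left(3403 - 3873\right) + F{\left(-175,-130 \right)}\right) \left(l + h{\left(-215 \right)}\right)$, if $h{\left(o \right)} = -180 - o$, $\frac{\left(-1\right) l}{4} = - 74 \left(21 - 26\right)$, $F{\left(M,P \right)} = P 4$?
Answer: $1430550$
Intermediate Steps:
$F{\left(M,P \right)} = 4 P$
$l = -1480$ ($l = - 4 \left(- 74 \left(21 - 26\right)\right) = - 4 \left(\left(-74\right) \left(-5\right)\right) = \left(-4\right) 370 = -1480$)
$\left(\left(3403 - 3873\right) + F{\left(-175,-130 \right)}\right) \left(l + h{\left(-215 \right)}\right) = \left(\left(3403 - 3873\right) + 4 \left(-130\right)\right) \left(-1480 - -35\right) = \left(\left(3403 - 3873\right) - 520\right) \left(-1480 + \left(-180 + 215\right)\right) = \left(-470 - 520\right) \left(-1480 + 35\right) = \left(-990\right) \left(-1445\right) = 1430550$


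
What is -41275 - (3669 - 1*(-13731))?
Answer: -58675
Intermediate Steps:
-41275 - (3669 - 1*(-13731)) = -41275 - (3669 + 13731) = -41275 - 1*17400 = -41275 - 17400 = -58675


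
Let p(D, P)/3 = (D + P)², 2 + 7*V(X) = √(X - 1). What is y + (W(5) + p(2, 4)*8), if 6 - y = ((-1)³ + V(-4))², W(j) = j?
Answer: 42799/49 + 18*I*√5/49 ≈ 873.45 + 0.82141*I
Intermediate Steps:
V(X) = -2/7 + √(-1 + X)/7 (V(X) = -2/7 + √(X - 1)/7 = -2/7 + √(-1 + X)/7)
p(D, P) = 3*(D + P)²
y = 6 - (-9/7 + I*√5/7)² (y = 6 - ((-1)³ + (-2/7 + √(-1 - 4)/7))² = 6 - (-1 + (-2/7 + √(-5)/7))² = 6 - (-1 + (-2/7 + (I*√5)/7))² = 6 - (-1 + (-2/7 + I*√5/7))² = 6 - (-9/7 + I*√5/7)² ≈ 4.449 + 0.82141*I)
y + (W(5) + p(2, 4)*8) = (218/49 + 18*I*√5/49) + (5 + (3*(2 + 4)²)*8) = (218/49 + 18*I*√5/49) + (5 + (3*6²)*8) = (218/49 + 18*I*√5/49) + (5 + (3*36)*8) = (218/49 + 18*I*√5/49) + (5 + 108*8) = (218/49 + 18*I*√5/49) + (5 + 864) = (218/49 + 18*I*√5/49) + 869 = 42799/49 + 18*I*√5/49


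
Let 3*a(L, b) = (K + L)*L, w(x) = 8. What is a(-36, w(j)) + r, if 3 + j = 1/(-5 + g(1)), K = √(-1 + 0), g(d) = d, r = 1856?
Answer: 2288 - 12*I ≈ 2288.0 - 12.0*I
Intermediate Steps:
K = I (K = √(-1) = I ≈ 1.0*I)
j = -13/4 (j = -3 + 1/(-5 + 1) = -3 + 1/(-4) = -3 - ¼ = -13/4 ≈ -3.2500)
a(L, b) = L*(I + L)/3 (a(L, b) = ((I + L)*L)/3 = (L*(I + L))/3 = L*(I + L)/3)
a(-36, w(j)) + r = (⅓)*(-36)*(I - 36) + 1856 = (⅓)*(-36)*(-36 + I) + 1856 = (432 - 12*I) + 1856 = 2288 - 12*I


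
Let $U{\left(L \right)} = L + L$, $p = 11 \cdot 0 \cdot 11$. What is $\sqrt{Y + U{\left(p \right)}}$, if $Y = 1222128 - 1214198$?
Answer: $\sqrt{7930} \approx 89.051$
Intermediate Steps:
$p = 0$ ($p = 0 \cdot 11 = 0$)
$U{\left(L \right)} = 2 L$
$Y = 7930$
$\sqrt{Y + U{\left(p \right)}} = \sqrt{7930 + 2 \cdot 0} = \sqrt{7930 + 0} = \sqrt{7930}$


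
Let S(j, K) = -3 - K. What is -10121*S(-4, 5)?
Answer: 80968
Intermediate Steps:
-10121*S(-4, 5) = -10121*(-3 - 1*5) = -10121*(-3 - 5) = -10121*(-8) = 80968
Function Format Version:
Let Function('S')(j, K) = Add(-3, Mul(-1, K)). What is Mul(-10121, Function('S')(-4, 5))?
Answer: 80968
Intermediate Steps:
Mul(-10121, Function('S')(-4, 5)) = Mul(-10121, Add(-3, Mul(-1, 5))) = Mul(-10121, Add(-3, -5)) = Mul(-10121, -8) = 80968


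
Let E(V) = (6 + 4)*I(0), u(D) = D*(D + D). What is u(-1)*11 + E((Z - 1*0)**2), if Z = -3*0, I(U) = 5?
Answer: 72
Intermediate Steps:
Z = 0
u(D) = 2*D**2 (u(D) = D*(2*D) = 2*D**2)
E(V) = 50 (E(V) = (6 + 4)*5 = 10*5 = 50)
u(-1)*11 + E((Z - 1*0)**2) = (2*(-1)**2)*11 + 50 = (2*1)*11 + 50 = 2*11 + 50 = 22 + 50 = 72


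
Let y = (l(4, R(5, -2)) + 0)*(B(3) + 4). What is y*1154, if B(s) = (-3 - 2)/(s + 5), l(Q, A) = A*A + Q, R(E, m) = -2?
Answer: 31158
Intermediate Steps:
l(Q, A) = Q + A² (l(Q, A) = A² + Q = Q + A²)
B(s) = -5/(5 + s)
y = 27 (y = ((4 + (-2)²) + 0)*(-5/(5 + 3) + 4) = ((4 + 4) + 0)*(-5/8 + 4) = (8 + 0)*(-5*⅛ + 4) = 8*(-5/8 + 4) = 8*(27/8) = 27)
y*1154 = 27*1154 = 31158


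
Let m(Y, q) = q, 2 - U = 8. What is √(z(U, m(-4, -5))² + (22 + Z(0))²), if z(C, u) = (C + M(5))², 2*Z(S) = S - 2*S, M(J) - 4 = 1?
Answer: √485 ≈ 22.023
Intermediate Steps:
U = -6 (U = 2 - 1*8 = 2 - 8 = -6)
M(J) = 5 (M(J) = 4 + 1 = 5)
Z(S) = -S/2 (Z(S) = (S - 2*S)/2 = (-S)/2 = -S/2)
z(C, u) = (5 + C)² (z(C, u) = (C + 5)² = (5 + C)²)
√(z(U, m(-4, -5))² + (22 + Z(0))²) = √(((5 - 6)²)² + (22 - ½*0)²) = √(((-1)²)² + (22 + 0)²) = √(1² + 22²) = √(1 + 484) = √485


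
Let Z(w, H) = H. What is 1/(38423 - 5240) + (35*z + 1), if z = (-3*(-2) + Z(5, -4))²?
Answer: 4678804/33183 ≈ 141.00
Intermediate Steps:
z = 4 (z = (-3*(-2) - 4)² = (6 - 4)² = 2² = 4)
1/(38423 - 5240) + (35*z + 1) = 1/(38423 - 5240) + (35*4 + 1) = 1/33183 + (140 + 1) = 1/33183 + 141 = 4678804/33183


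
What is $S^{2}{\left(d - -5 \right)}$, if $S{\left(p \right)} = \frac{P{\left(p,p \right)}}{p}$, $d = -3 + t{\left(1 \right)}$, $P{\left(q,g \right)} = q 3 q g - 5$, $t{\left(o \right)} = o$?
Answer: $\frac{5776}{9} \approx 641.78$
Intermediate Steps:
$P{\left(q,g \right)} = -5 + 3 g q^{2}$ ($P{\left(q,g \right)} = 3 q q g - 5 = 3 q^{2} g - 5 = 3 g q^{2} - 5 = -5 + 3 g q^{2}$)
$d = -2$ ($d = -3 + 1 = -2$)
$S{\left(p \right)} = \frac{-5 + 3 p^{3}}{p}$ ($S{\left(p \right)} = \frac{-5 + 3 p p^{2}}{p} = \frac{-5 + 3 p^{3}}{p}$)
$S^{2}{\left(d - -5 \right)} = \left(\frac{-5 + 3 \left(-2 - -5\right)^{3}}{-2 - -5}\right)^{2} = \left(\frac{-5 + 3 \left(-2 + 5\right)^{3}}{-2 + 5}\right)^{2} = \left(\frac{-5 + 3 \cdot 3^{3}}{3}\right)^{2} = \left(\frac{-5 + 3 \cdot 27}{3}\right)^{2} = \left(\frac{-5 + 81}{3}\right)^{2} = \left(\frac{1}{3} \cdot 76\right)^{2} = \left(\frac{76}{3}\right)^{2} = \frac{5776}{9}$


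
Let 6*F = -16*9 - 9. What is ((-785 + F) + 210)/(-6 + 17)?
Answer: -1201/22 ≈ -54.591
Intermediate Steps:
F = -51/2 (F = (-16*9 - 9)/6 = (-144 - 9)/6 = (⅙)*(-153) = -51/2 ≈ -25.500)
((-785 + F) + 210)/(-6 + 17) = ((-785 - 51/2) + 210)/(-6 + 17) = (-1621/2 + 210)/11 = (1/11)*(-1201/2) = -1201/22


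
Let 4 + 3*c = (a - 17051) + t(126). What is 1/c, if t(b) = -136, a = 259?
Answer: -1/5644 ≈ -0.00017718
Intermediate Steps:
c = -5644 (c = -4/3 + ((259 - 17051) - 136)/3 = -4/3 + (-16792 - 136)/3 = -4/3 + (⅓)*(-16928) = -4/3 - 16928/3 = -5644)
1/c = 1/(-5644) = -1/5644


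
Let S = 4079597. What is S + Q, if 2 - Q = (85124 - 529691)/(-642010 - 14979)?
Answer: 2680251222844/656989 ≈ 4.0796e+6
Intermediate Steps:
Q = 869411/656989 (Q = 2 - (85124 - 529691)/(-642010 - 14979) = 2 - (-444567)/(-656989) = 2 - (-444567)*(-1)/656989 = 2 - 1*444567/656989 = 2 - 444567/656989 = 869411/656989 ≈ 1.3233)
S + Q = 4079597 + 869411/656989 = 2680251222844/656989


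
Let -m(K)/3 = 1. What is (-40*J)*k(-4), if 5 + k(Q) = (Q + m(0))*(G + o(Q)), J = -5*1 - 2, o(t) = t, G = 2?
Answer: 2520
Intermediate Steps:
m(K) = -3 (m(K) = -3*1 = -3)
J = -7 (J = -5 - 2 = -7)
k(Q) = -5 + (-3 + Q)*(2 + Q) (k(Q) = -5 + (Q - 3)*(2 + Q) = -5 + (-3 + Q)*(2 + Q))
(-40*J)*k(-4) = (-40*(-7))*(-11 + (-4)² - 1*(-4)) = 280*(-11 + 16 + 4) = 280*9 = 2520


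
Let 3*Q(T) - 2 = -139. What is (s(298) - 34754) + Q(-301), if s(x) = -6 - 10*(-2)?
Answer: -104357/3 ≈ -34786.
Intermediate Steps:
Q(T) = -137/3 (Q(T) = ⅔ + (⅓)*(-139) = ⅔ - 139/3 = -137/3)
s(x) = 14 (s(x) = -6 + 20 = 14)
(s(298) - 34754) + Q(-301) = (14 - 34754) - 137/3 = -34740 - 137/3 = -104357/3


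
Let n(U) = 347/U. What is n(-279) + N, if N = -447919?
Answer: -124969748/279 ≈ -4.4792e+5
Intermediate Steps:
n(-279) + N = 347/(-279) - 447919 = 347*(-1/279) - 447919 = -347/279 - 447919 = -124969748/279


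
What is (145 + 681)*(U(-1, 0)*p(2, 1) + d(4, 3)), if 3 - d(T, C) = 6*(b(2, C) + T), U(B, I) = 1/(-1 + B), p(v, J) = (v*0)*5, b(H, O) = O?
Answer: -32214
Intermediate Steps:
p(v, J) = 0 (p(v, J) = 0*5 = 0)
d(T, C) = 3 - 6*C - 6*T (d(T, C) = 3 - 6*(C + T) = 3 - (6*C + 6*T) = 3 + (-6*C - 6*T) = 3 - 6*C - 6*T)
(145 + 681)*(U(-1, 0)*p(2, 1) + d(4, 3)) = (145 + 681)*(0/(-1 - 1) + (3 - 6*3 - 6*4)) = 826*(0/(-2) + (3 - 18 - 24)) = 826*(-½*0 - 39) = 826*(0 - 39) = 826*(-39) = -32214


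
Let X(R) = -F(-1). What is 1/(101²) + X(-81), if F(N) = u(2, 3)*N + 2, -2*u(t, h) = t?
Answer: -30602/10201 ≈ -2.9999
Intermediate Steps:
u(t, h) = -t/2
F(N) = 2 - N (F(N) = (-½*2)*N + 2 = -N + 2 = 2 - N)
X(R) = -3 (X(R) = -(2 - 1*(-1)) = -(2 + 1) = -1*3 = -3)
1/(101²) + X(-81) = 1/(101²) - 3 = 1/10201 - 3 = -30602/10201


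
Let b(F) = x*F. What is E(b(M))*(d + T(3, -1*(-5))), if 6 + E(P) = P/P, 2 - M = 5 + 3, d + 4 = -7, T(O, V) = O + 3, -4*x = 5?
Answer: 25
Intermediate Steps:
x = -5/4 (x = -1/4*5 = -5/4 ≈ -1.2500)
T(O, V) = 3 + O
d = -11 (d = -4 - 7 = -11)
M = -6 (M = 2 - (5 + 3) = 2 - 1*8 = 2 - 8 = -6)
b(F) = -5*F/4
E(P) = -5 (E(P) = -6 + P/P = -6 + 1 = -5)
E(b(M))*(d + T(3, -1*(-5))) = -5*(-11 + (3 + 3)) = -5*(-11 + 6) = -5*(-5) = 25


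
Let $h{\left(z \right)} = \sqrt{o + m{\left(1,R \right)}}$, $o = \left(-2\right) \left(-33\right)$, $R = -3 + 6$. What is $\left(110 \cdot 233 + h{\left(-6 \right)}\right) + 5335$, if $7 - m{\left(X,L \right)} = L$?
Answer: $30965 + \sqrt{70} \approx 30973.0$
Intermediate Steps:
$R = 3$
$o = 66$
$m{\left(X,L \right)} = 7 - L$
$h{\left(z \right)} = \sqrt{70}$ ($h{\left(z \right)} = \sqrt{66 + \left(7 - 3\right)} = \sqrt{66 + 4} = \sqrt{70}$)
$\left(110 \cdot 233 + h{\left(-6 \right)}\right) + 5335 = \left(110 \cdot 233 + \sqrt{70}\right) + 5335 = \left(25630 + \sqrt{70}\right) + 5335 = 30965 + \sqrt{70}$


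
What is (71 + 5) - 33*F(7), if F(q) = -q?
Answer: 307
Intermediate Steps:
(71 + 5) - 33*F(7) = (71 + 5) - (-33)*7 = 76 - 33*(-7) = 76 + 231 = 307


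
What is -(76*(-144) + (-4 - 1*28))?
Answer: 10976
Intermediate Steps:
-(76*(-144) + (-4 - 1*28)) = -(-10944 + (-4 - 28)) = -(-10944 - 32) = -1*(-10976) = 10976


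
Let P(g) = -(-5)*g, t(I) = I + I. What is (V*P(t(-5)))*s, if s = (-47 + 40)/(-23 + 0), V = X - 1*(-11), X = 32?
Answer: -15050/23 ≈ -654.35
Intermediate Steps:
t(I) = 2*I
P(g) = 5*g
V = 43 (V = 32 - 1*(-11) = 32 + 11 = 43)
s = 7/23 (s = -7/(-23) = -7*(-1/23) = 7/23 ≈ 0.30435)
(V*P(t(-5)))*s = (43*(5*(2*(-5))))*(7/23) = (43*(5*(-10)))*(7/23) = (43*(-50))*(7/23) = -2150*7/23 = -15050/23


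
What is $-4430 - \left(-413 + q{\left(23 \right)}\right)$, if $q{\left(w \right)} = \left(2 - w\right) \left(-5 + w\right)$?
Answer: $-3639$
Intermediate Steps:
$q{\left(w \right)} = \left(-5 + w\right) \left(2 - w\right)$
$-4430 - \left(-413 + q{\left(23 \right)}\right) = -4430 - \left(-423 - 529 + 161\right) = -4430 + \left(\left(408 + 5\right) - \left(-10 - 529 + 161\right)\right) = -4430 + \left(413 - \left(-10 - 529 + 161\right)\right) = -4430 + \left(413 - -378\right) = -4430 + \left(413 + 378\right) = -4430 + 791 = -3639$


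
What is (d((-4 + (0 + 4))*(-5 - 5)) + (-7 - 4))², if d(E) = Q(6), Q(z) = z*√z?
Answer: 337 - 132*√6 ≈ 13.667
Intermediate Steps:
Q(z) = z^(3/2)
d(E) = 6*√6 (d(E) = 6^(3/2) = 6*√6)
(d((-4 + (0 + 4))*(-5 - 5)) + (-7 - 4))² = (6*√6 + (-7 - 4))² = (6*√6 - 11)² = (-11 + 6*√6)²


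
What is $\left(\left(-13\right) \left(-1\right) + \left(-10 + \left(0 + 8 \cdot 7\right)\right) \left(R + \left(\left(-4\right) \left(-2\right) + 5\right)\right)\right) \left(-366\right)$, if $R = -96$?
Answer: $1392630$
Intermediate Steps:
$\left(\left(-13\right) \left(-1\right) + \left(-10 + \left(0 + 8 \cdot 7\right)\right) \left(R + \left(\left(-4\right) \left(-2\right) + 5\right)\right)\right) \left(-366\right) = \left(\left(-13\right) \left(-1\right) + \left(-10 + \left(0 + 8 \cdot 7\right)\right) \left(-96 + \left(\left(-4\right) \left(-2\right) + 5\right)\right)\right) \left(-366\right) = \left(13 + \left(-10 + \left(0 + 56\right)\right) \left(-96 + \left(8 + 5\right)\right)\right) \left(-366\right) = \left(13 + \left(-10 + 56\right) \left(-96 + 13\right)\right) \left(-366\right) = \left(13 + 46 \left(-83\right)\right) \left(-366\right) = \left(13 - 3818\right) \left(-366\right) = \left(-3805\right) \left(-366\right) = 1392630$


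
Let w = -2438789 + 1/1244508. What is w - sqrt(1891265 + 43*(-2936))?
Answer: -3035092420811/1244508 - 3*sqrt(196113) ≈ -2.4401e+6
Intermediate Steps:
w = -3035092420811/1244508 (w = -2438789 + 1/1244508 = -3035092420811/1244508 ≈ -2.4388e+6)
w - sqrt(1891265 + 43*(-2936)) = -3035092420811/1244508 - sqrt(1891265 + 43*(-2936)) = -3035092420811/1244508 - sqrt(1891265 - 126248) = -3035092420811/1244508 - sqrt(1765017) = -3035092420811/1244508 - 3*sqrt(196113)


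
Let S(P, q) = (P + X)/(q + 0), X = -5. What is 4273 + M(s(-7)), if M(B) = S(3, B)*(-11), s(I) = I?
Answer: 29889/7 ≈ 4269.9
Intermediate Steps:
S(P, q) = (-5 + P)/q (S(P, q) = (P - 5)/(q + 0) = (-5 + P)/q)
M(B) = 22/B (M(B) = ((-5 + 3)/B)*(-11) = (-2/B)*(-11) = -2/B*(-11) = 22/B)
4273 + M(s(-7)) = 4273 + 22/(-7) = 4273 + 22*(-⅐) = 4273 - 22/7 = 29889/7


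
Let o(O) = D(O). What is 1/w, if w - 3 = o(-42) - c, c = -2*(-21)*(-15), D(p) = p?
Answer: 1/591 ≈ 0.0016920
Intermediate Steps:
o(O) = O
c = -630 (c = 42*(-15) = -630)
w = 591 (w = 3 + (-42 - 1*(-630)) = 3 + (-42 + 630) = 3 + 588 = 591)
1/w = 1/591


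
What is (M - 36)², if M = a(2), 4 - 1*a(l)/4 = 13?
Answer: 5184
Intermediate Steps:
a(l) = -36 (a(l) = 16 - 4*13 = 16 - 52 = -36)
M = -36
(M - 36)² = (-36 - 36)² = (-72)² = 5184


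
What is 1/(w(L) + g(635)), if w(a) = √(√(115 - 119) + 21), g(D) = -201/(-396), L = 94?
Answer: 1/(67/132 + √(21 + 2*I)) ≈ 0.1959 - 0.0083803*I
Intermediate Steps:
g(D) = 67/132 (g(D) = -201*(-1/396) = 67/132)
w(a) = √(21 + 2*I) (w(a) = √(√(-4) + 21) = √(2*I + 21) = √(21 + 2*I))
1/(w(L) + g(635)) = 1/(√(21 + 2*I) + 67/132) = 1/(67/132 + √(21 + 2*I))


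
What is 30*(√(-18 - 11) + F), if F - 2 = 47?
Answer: 1470 + 30*I*√29 ≈ 1470.0 + 161.55*I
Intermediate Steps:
F = 49 (F = 2 + 47 = 49)
30*(√(-18 - 11) + F) = 30*(√(-18 - 11) + 49) = 30*(√(-29) + 49) = 30*(I*√29 + 49) = 30*(49 + I*√29) = 1470 + 30*I*√29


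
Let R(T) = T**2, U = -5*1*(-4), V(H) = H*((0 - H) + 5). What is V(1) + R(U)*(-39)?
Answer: -15596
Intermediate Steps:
V(H) = H*(5 - H) (V(H) = H*(-H + 5) = H*(5 - H))
U = 20 (U = -5*(-4) = 20)
V(1) + R(U)*(-39) = 1*(5 - 1*1) + 20**2*(-39) = 1*(5 - 1) + 400*(-39) = 1*4 - 15600 = 4 - 15600 = -15596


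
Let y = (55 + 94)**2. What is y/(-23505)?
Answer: -22201/23505 ≈ -0.94452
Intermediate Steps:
y = 22201 (y = 149**2 = 22201)
y/(-23505) = 22201/(-23505) = 22201*(-1/23505) = -22201/23505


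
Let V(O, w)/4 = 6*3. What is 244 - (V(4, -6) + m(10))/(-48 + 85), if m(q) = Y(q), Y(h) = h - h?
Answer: 8956/37 ≈ 242.05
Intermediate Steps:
Y(h) = 0
m(q) = 0
V(O, w) = 72 (V(O, w) = 4*(6*3) = 4*18 = 72)
244 - (V(4, -6) + m(10))/(-48 + 85) = 244 - (72 + 0)/(-48 + 85) = 244 - 72/37 = 8956/37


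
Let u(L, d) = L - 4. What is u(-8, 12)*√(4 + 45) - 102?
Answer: -186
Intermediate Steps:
u(L, d) = -4 + L
u(-8, 12)*√(4 + 45) - 102 = (-4 - 8)*√(4 + 45) - 102 = -12*√49 - 102 = -12*7 - 102 = -84 - 102 = -186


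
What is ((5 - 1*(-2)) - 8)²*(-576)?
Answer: -576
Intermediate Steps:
((5 - 1*(-2)) - 8)²*(-576) = ((5 + 2) - 8)²*(-576) = (7 - 8)²*(-576) = (-1)²*(-576) = 1*(-576) = -576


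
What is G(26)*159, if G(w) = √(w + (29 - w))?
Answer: 159*√29 ≈ 856.24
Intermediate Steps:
G(w) = √29
G(26)*159 = √29*159 = 159*√29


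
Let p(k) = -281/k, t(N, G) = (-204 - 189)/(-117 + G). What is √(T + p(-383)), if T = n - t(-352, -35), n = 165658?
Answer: √140356422923834/29108 ≈ 407.01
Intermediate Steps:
t(N, G) = -393/(-117 + G)
T = 25179623/152 (T = 165658 - (-393)/(-117 - 35) = 165658 - (-393)/(-152) = 165658 - (-393)*(-1)/152 = 165658 - 1*393/152 = 165658 - 393/152 = 25179623/152 ≈ 1.6566e+5)
√(T + p(-383)) = √(25179623/152 - 281/(-383)) = √(25179623/152 - 281*(-1/383)) = √(25179623/152 + 281/383) = √(9643838321/58216) = √140356422923834/29108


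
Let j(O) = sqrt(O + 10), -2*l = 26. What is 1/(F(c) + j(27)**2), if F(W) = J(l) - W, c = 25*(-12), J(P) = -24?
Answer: 1/313 ≈ 0.0031949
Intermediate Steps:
l = -13 (l = -1/2*26 = -13)
j(O) = sqrt(10 + O)
c = -300
F(W) = -24 - W
1/(F(c) + j(27)**2) = 1/((-24 - 1*(-300)) + (sqrt(10 + 27))**2) = 1/((-24 + 300) + (sqrt(37))**2) = 1/(276 + 37) = 1/313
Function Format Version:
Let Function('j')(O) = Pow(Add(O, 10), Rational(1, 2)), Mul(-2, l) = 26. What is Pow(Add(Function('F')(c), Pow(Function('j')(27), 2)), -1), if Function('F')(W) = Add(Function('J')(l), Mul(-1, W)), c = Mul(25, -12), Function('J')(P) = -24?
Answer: Rational(1, 313) ≈ 0.0031949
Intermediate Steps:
l = -13 (l = Mul(Rational(-1, 2), 26) = -13)
Function('j')(O) = Pow(Add(10, O), Rational(1, 2))
c = -300
Function('F')(W) = Add(-24, Mul(-1, W))
Pow(Add(Function('F')(c), Pow(Function('j')(27), 2)), -1) = Pow(Add(Add(-24, Mul(-1, -300)), Pow(Pow(Add(10, 27), Rational(1, 2)), 2)), -1) = Pow(Add(Add(-24, 300), Pow(Pow(37, Rational(1, 2)), 2)), -1) = Pow(Add(276, 37), -1) = Pow(313, -1) = Rational(1, 313)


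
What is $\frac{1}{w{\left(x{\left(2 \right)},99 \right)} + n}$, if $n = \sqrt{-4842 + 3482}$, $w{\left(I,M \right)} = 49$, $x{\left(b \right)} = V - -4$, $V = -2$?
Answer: $\frac{49}{3761} - \frac{4 i \sqrt{85}}{3761} \approx 0.013028 - 0.0098054 i$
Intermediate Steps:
$x{\left(b \right)} = 2$ ($x{\left(b \right)} = -2 - -4 = -2 + 4 = 2$)
$n = 4 i \sqrt{85}$ ($n = \sqrt{-1360} = 4 i \sqrt{85} \approx 36.878 i$)
$\frac{1}{w{\left(x{\left(2 \right)},99 \right)} + n} = \frac{1}{49 + 4 i \sqrt{85}}$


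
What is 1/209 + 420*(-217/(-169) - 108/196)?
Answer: 76118983/247247 ≈ 307.87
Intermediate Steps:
1/209 + 420*(-217/(-169) - 108/196) = 1/209 + 420*(-217*(-1/169) - 108*1/196) = 1/209 + 420*(217/169 - 27/49) = 1/209 + 420*(6070/8281) = 1/209 + 364200/1183 = 76118983/247247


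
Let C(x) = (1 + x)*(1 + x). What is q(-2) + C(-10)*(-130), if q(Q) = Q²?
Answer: -10526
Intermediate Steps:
C(x) = (1 + x)²
q(-2) + C(-10)*(-130) = (-2)² + (1 - 10)²*(-130) = 4 + (-9)²*(-130) = 4 + 81*(-130) = 4 - 10530 = -10526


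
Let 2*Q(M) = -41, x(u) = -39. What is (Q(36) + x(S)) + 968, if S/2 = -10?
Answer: 1817/2 ≈ 908.50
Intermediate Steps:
S = -20 (S = 2*(-10) = -20)
Q(M) = -41/2 (Q(M) = (½)*(-41) = -41/2)
(Q(36) + x(S)) + 968 = (-41/2 - 39) + 968 = -119/2 + 968 = 1817/2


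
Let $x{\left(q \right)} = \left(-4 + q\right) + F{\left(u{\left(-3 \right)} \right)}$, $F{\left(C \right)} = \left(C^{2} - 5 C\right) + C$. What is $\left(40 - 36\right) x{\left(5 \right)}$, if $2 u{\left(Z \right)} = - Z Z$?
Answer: $157$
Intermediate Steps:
$u{\left(Z \right)} = - \frac{Z^{2}}{2}$ ($u{\left(Z \right)} = \frac{\left(-1\right) Z Z}{2} = \frac{\left(-1\right) Z^{2}}{2} = - \frac{Z^{2}}{2}$)
$F{\left(C \right)} = C^{2} - 4 C$
$x{\left(q \right)} = \frac{137}{4} + q$ ($x{\left(q \right)} = \left(-4 + q\right) + - \frac{\left(-3\right)^{2}}{2} \left(-4 - \frac{\left(-3\right)^{2}}{2}\right) = \left(-4 + q\right) + \left(- \frac{1}{2}\right) 9 \left(-4 - \frac{9}{2}\right) = \left(-4 + q\right) - \frac{9 \left(-4 - \frac{9}{2}\right)}{2} = \left(-4 + q\right) - - \frac{153}{4} = \left(-4 + q\right) + \frac{153}{4} = \frac{137}{4} + q$)
$\left(40 - 36\right) x{\left(5 \right)} = \left(40 - 36\right) \left(\frac{137}{4} + 5\right) = 4 \cdot \frac{157}{4} = 157$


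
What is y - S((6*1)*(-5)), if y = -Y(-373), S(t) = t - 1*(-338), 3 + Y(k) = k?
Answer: 68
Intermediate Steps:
Y(k) = -3 + k
S(t) = 338 + t (S(t) = t + 338 = 338 + t)
y = 376 (y = -(-3 - 373) = -1*(-376) = 376)
y - S((6*1)*(-5)) = 376 - (338 + (6*1)*(-5)) = 376 - (338 + 6*(-5)) = 376 - (338 - 30) = 376 - 1*308 = 376 - 308 = 68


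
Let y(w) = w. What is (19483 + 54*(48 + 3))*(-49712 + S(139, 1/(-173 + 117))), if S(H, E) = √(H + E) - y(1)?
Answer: -1105467981 + 22237*√108962/28 ≈ -1.1052e+9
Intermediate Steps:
S(H, E) = -1 + √(E + H) (S(H, E) = √(H + E) - 1*1 = √(E + H) - 1 = -1 + √(E + H))
(19483 + 54*(48 + 3))*(-49712 + S(139, 1/(-173 + 117))) = (19483 + 54*(48 + 3))*(-49712 + (-1 + √(1/(-173 + 117) + 139))) = (19483 + 54*51)*(-49712 + (-1 + √(1/(-56) + 139))) = (19483 + 2754)*(-49712 + (-1 + √(-1/56 + 139))) = 22237*(-49712 + (-1 + √(7783/56))) = 22237*(-49712 + (-1 + √108962/28)) = 22237*(-49713 + √108962/28) = -1105467981 + 22237*√108962/28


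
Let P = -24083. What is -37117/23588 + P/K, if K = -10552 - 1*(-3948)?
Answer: 20184321/9735947 ≈ 2.0732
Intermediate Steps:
K = -6604 (K = -10552 + 3948 = -6604)
-37117/23588 + P/K = -37117/23588 - 24083/(-6604) = -37117*1/23588 - 24083*(-1/6604) = -37117/23588 + 24083/6604 = 20184321/9735947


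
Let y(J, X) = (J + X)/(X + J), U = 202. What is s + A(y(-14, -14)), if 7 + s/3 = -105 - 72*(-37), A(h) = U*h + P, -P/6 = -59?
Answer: 8212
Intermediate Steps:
P = 354 (P = -6*(-59) = 354)
y(J, X) = 1 (y(J, X) = (J + X)/(J + X) = 1)
A(h) = 354 + 202*h (A(h) = 202*h + 354 = 354 + 202*h)
s = 7656 (s = -21 + 3*(-105 - 72*(-37)) = -21 + 3*(-105 + 2664) = -21 + 3*2559 = -21 + 7677 = 7656)
s + A(y(-14, -14)) = 7656 + (354 + 202*1) = 7656 + (354 + 202) = 7656 + 556 = 8212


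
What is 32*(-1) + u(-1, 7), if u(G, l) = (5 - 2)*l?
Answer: -11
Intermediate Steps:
u(G, l) = 3*l
32*(-1) + u(-1, 7) = 32*(-1) + 3*7 = -32 + 21 = -11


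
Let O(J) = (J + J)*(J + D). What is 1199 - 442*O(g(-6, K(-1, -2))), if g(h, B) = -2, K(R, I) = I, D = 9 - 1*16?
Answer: -14713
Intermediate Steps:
D = -7 (D = 9 - 16 = -7)
O(J) = 2*J*(-7 + J) (O(J) = (J + J)*(J - 7) = (2*J)*(-7 + J) = 2*J*(-7 + J))
1199 - 442*O(g(-6, K(-1, -2))) = 1199 - 884*(-2)*(-7 - 2) = 1199 - 884*(-2)*(-9) = 1199 - 442*36 = 1199 - 15912 = -14713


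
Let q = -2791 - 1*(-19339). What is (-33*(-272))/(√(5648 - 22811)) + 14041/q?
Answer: 14041/16548 - 2992*I*√1907/1907 ≈ 0.8485 - 68.515*I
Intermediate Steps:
q = 16548 (q = -2791 + 19339 = 16548)
(-33*(-272))/(√(5648 - 22811)) + 14041/q = (-33*(-272))/(√(5648 - 22811)) + 14041/16548 = 8976/(√(-17163)) + 14041*(1/16548) = 8976/((3*I*√1907)) + 14041/16548 = 8976*(-I*√1907/5721) + 14041/16548 = -2992*I*√1907/1907 + 14041/16548 = 14041/16548 - 2992*I*√1907/1907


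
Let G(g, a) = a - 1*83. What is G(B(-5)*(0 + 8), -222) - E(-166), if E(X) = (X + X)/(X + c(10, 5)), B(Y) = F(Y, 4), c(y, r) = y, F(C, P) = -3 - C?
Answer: -11978/39 ≈ -307.13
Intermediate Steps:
B(Y) = -3 - Y
E(X) = 2*X/(10 + X) (E(X) = (X + X)/(X + 10) = (2*X)/(10 + X) = 2*X/(10 + X))
G(g, a) = -83 + a (G(g, a) = a - 83 = -83 + a)
G(B(-5)*(0 + 8), -222) - E(-166) = (-83 - 222) - 2*(-166)/(10 - 166) = -305 - 2*(-166)/(-156) = -305 - 2*(-166)*(-1)/156 = -305 - 1*83/39 = -305 - 83/39 = -11978/39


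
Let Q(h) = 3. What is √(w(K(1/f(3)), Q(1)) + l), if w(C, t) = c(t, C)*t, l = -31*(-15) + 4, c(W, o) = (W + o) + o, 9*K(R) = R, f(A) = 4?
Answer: √17214/6 ≈ 21.867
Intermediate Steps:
K(R) = R/9
c(W, o) = W + 2*o
l = 469 (l = 465 + 4 = 469)
w(C, t) = t*(t + 2*C) (w(C, t) = (t + 2*C)*t = t*(t + 2*C))
√(w(K(1/f(3)), Q(1)) + l) = √(3*(3 + 2*((⅑)/4)) + 469) = √(3*(3 + 2*((⅑)*(¼))) + 469) = √(3*(3 + 2*(1/36)) + 469) = √(3*(3 + 1/18) + 469) = √(3*(55/18) + 469) = √(55/6 + 469) = √(2869/6) = √17214/6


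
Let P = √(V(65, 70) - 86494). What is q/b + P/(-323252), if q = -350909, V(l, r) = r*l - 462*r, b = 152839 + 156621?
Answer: -350909/309460 - I*√28571/161626 ≈ -1.1339 - 0.0010458*I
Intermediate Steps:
b = 309460
V(l, r) = -462*r + l*r (V(l, r) = l*r - 462*r = -462*r + l*r)
P = 2*I*√28571 (P = √(70*(-462 + 65) - 86494) = √(70*(-397) - 86494) = √(-27790 - 86494) = √(-114284) = 2*I*√28571 ≈ 338.06*I)
q/b + P/(-323252) = -350909/309460 + (2*I*√28571)/(-323252) = -350909*1/309460 + (2*I*√28571)*(-1/323252) = -350909/309460 - I*√28571/161626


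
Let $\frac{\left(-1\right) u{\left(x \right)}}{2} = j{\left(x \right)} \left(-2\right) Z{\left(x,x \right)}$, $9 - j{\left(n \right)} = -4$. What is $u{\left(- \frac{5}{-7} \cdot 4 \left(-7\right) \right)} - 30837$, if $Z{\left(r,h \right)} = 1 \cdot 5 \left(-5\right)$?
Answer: $-32137$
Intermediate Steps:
$Z{\left(r,h \right)} = -25$ ($Z{\left(r,h \right)} = 5 \left(-5\right) = -25$)
$j{\left(n \right)} = 13$ ($j{\left(n \right)} = 9 - -4 = 9 + 4 = 13$)
$u{\left(x \right)} = -1300$ ($u{\left(x \right)} = - 2 \cdot 13 \left(-2\right) \left(-25\right) = - 2 \left(\left(-26\right) \left(-25\right)\right) = \left(-2\right) 650 = -1300$)
$u{\left(- \frac{5}{-7} \cdot 4 \left(-7\right) \right)} - 30837 = -1300 - 30837 = -32137$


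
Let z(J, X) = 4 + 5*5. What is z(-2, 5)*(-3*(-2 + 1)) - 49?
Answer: 38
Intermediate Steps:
z(J, X) = 29 (z(J, X) = 4 + 25 = 29)
z(-2, 5)*(-3*(-2 + 1)) - 49 = 29*(-3*(-2 + 1)) - 49 = 29*(-3*(-1)) - 49 = 29*3 - 49 = 87 - 49 = 38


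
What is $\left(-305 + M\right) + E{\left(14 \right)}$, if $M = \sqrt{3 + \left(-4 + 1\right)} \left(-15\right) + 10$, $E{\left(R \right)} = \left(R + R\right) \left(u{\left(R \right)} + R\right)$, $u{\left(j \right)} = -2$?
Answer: $41$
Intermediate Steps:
$E{\left(R \right)} = 2 R \left(-2 + R\right)$ ($E{\left(R \right)} = \left(R + R\right) \left(-2 + R\right) = 2 R \left(-2 + R\right)$)
$M = 10$ ($M = \sqrt{3 - 3} \left(-15\right) + 10 = \sqrt{0} \left(-15\right) + 10 = 0 \left(-15\right) + 10 = 0 + 10 = 10$)
$\left(-305 + M\right) + E{\left(14 \right)} = \left(-305 + 10\right) + 2 \cdot 14 \left(-2 + 14\right) = -295 + 2 \cdot 14 \cdot 12 = -295 + 336 = 41$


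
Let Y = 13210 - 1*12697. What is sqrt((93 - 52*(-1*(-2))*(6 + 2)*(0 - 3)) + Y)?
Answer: sqrt(3102) ≈ 55.696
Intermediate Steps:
Y = 513 (Y = 13210 - 12697 = 513)
sqrt((93 - 52*(-1*(-2))*(6 + 2)*(0 - 3)) + Y) = sqrt((93 - 52*(-1*(-2))*(6 + 2)*(0 - 3)) + 513) = sqrt((93 - 104*8*(-3)) + 513) = sqrt((93 - 104*(-24)) + 513) = sqrt((93 - 52*(-48)) + 513) = sqrt((93 + 2496) + 513) = sqrt(2589 + 513) = sqrt(3102)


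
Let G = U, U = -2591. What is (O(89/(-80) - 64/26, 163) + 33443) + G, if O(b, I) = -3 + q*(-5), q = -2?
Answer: 30859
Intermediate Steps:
O(b, I) = 7 (O(b, I) = -3 - 2*(-5) = -3 + 10 = 7)
G = -2591
(O(89/(-80) - 64/26, 163) + 33443) + G = (7 + 33443) - 2591 = 33450 - 2591 = 30859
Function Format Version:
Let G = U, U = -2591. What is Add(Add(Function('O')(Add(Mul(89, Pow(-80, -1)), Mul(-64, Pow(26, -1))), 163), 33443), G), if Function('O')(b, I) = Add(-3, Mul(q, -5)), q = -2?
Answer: 30859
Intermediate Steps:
Function('O')(b, I) = 7 (Function('O')(b, I) = Add(-3, Mul(-2, -5)) = Add(-3, 10) = 7)
G = -2591
Add(Add(Function('O')(Add(Mul(89, Pow(-80, -1)), Mul(-64, Pow(26, -1))), 163), 33443), G) = Add(Add(7, 33443), -2591) = Add(33450, -2591) = 30859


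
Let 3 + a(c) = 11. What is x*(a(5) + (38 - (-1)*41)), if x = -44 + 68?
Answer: 2088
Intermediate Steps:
a(c) = 8 (a(c) = -3 + 11 = 8)
x = 24
x*(a(5) + (38 - (-1)*41)) = 24*(8 + (38 - (-1)*41)) = 24*(8 + (38 - 1*(-41))) = 24*(8 + (38 + 41)) = 24*(8 + 79) = 24*87 = 2088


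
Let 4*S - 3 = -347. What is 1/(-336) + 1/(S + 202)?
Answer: 55/9744 ≈ 0.0056445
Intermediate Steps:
S = -86 (S = 3/4 + (1/4)*(-347) = 3/4 - 347/4 = -86)
1/(-336) + 1/(S + 202) = 1/(-336) + 1/(-86 + 202) = -1/336 + 1/116 = 55/9744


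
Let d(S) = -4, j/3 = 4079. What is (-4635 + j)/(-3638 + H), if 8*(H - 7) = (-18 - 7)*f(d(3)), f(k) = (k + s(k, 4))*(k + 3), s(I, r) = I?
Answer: -3801/1828 ≈ -2.0793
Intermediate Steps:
j = 12237 (j = 3*4079 = 12237)
f(k) = 2*k*(3 + k) (f(k) = (k + k)*(k + 3) = (2*k)*(3 + k) = 2*k*(3 + k))
H = -18 (H = 7 + ((-18 - 7)*(2*(-4)*(3 - 4)))/8 = 7 + (-50*(-4)*(-1))/8 = 7 + (-25*8)/8 = 7 + (⅛)*(-200) = 7 - 25 = -18)
(-4635 + j)/(-3638 + H) = (-4635 + 12237)/(-3638 - 18) = 7602/(-3656) = 7602*(-1/3656) = -3801/1828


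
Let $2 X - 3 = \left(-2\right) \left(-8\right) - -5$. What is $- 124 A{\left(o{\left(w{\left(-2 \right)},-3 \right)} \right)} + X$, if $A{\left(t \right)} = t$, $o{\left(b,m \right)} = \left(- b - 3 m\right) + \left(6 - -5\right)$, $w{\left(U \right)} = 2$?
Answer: $-2220$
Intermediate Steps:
$o{\left(b,m \right)} = 11 - b - 3 m$ ($o{\left(b,m \right)} = \left(- b - 3 m\right) + \left(6 + 5\right) = \left(- b - 3 m\right) + 11 = 11 - b - 3 m$)
$X = 12$ ($X = \frac{3}{2} + \frac{\left(-2\right) \left(-8\right) - -5}{2} = \frac{3}{2} + \frac{16 + 5}{2} = \frac{3}{2} + \frac{1}{2} \cdot 21 = \frac{3}{2} + \frac{21}{2} = 12$)
$- 124 A{\left(o{\left(w{\left(-2 \right)},-3 \right)} \right)} + X = - 124 \left(11 - 2 - -9\right) + 12 = - 124 \left(11 - 2 + 9\right) + 12 = \left(-124\right) 18 + 12 = -2232 + 12 = -2220$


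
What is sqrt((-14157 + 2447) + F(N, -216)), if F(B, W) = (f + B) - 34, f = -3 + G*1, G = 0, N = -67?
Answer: I*sqrt(11814) ≈ 108.69*I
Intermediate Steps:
f = -3 (f = -3 + 0*1 = -3 + 0 = -3)
F(B, W) = -37 + B (F(B, W) = (-3 + B) - 34 = -37 + B)
sqrt((-14157 + 2447) + F(N, -216)) = sqrt((-14157 + 2447) + (-37 - 67)) = sqrt(-11710 - 104) = sqrt(-11814) = I*sqrt(11814)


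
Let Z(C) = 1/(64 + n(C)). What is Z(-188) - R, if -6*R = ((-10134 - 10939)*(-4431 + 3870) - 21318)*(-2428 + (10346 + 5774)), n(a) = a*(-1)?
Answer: 6786120365641/252 ≈ 2.6929e+10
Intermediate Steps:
n(a) = -a
Z(C) = 1/(64 - C)
R = -26929049070 (R = -((-10134 - 10939)*(-4431 + 3870) - 21318)*(-2428 + (10346 + 5774))/6 = -(-21073*(-561) - 21318)*(-2428 + 16120)/6 = -(11821953 - 21318)*13692/6 = -3933545*13692/2 = -⅙*161574294420 = -26929049070)
Z(-188) - R = -1/(-64 - 188) - 1*(-26929049070) = -1/(-252) + 26929049070 = -1*(-1/252) + 26929049070 = 1/252 + 26929049070 = 6786120365641/252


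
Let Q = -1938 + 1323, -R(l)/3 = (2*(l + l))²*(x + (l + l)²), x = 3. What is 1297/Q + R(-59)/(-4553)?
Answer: 1431120358999/2800095 ≈ 5.1110e+5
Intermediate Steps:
R(l) = -48*l²*(3 + 4*l²) (R(l) = -3*(2*(l + l))²*(3 + (l + l)²) = -3*(2*(2*l))²*(3 + (2*l)²) = -3*(4*l)²*(3 + 4*l²) = -3*16*l²*(3 + 4*l²) = -48*l²*(3 + 4*l²))
Q = -615
1297/Q + R(-59)/(-4553) = 1297/(-615) + ((-59)²*(-144 - 192*(-59)²))/(-4553) = 1297*(-1/615) + (3481*(-144 - 192*3481))*(-1/4553) = -1297/615 + (3481*(-144 - 668352))*(-1/4553) = -1297/615 + (3481*(-668496))*(-1/4553) = -1297/615 - 2327034576*(-1/4553) = -1297/615 + 2327034576/4553 = 1431120358999/2800095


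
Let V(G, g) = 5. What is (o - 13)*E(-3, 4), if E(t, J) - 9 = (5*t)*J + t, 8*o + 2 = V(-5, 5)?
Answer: 2727/4 ≈ 681.75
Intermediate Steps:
o = 3/8 (o = -¼ + (⅛)*5 = -¼ + 5/8 = 3/8 ≈ 0.37500)
E(t, J) = 9 + t + 5*J*t (E(t, J) = 9 + ((5*t)*J + t) = 9 + (5*J*t + t) = 9 + (t + 5*J*t) = 9 + t + 5*J*t)
(o - 13)*E(-3, 4) = (3/8 - 13)*(9 - 3 + 5*4*(-3)) = -101*(9 - 3 - 60)/8 = -101/8*(-54) = 2727/4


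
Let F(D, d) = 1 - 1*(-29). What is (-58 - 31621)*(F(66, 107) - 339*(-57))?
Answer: -613083687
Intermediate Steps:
F(D, d) = 30 (F(D, d) = 1 + 29 = 30)
(-58 - 31621)*(F(66, 107) - 339*(-57)) = (-58 - 31621)*(30 - 339*(-57)) = -31679*(30 + 19323) = -31679*19353 = -613083687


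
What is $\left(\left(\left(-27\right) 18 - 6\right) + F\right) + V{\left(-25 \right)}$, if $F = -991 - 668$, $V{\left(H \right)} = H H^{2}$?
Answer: $-17776$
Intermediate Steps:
$V{\left(H \right)} = H^{3}$
$F = -1659$ ($F = -991 - 668 = -1659$)
$\left(\left(\left(-27\right) 18 - 6\right) + F\right) + V{\left(-25 \right)} = \left(\left(\left(-27\right) 18 - 6\right) - 1659\right) + \left(-25\right)^{3} = \left(\left(-486 - 6\right) - 1659\right) - 15625 = \left(-492 - 1659\right) - 15625 = -2151 - 15625 = -17776$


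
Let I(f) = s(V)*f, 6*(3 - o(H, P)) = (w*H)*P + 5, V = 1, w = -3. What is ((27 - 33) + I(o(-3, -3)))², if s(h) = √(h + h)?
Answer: 1124/9 - 80*√2 ≈ 11.752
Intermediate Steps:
s(h) = √2*√h (s(h) = √(2*h) = √2*√h)
o(H, P) = 13/6 + H*P/2 (o(H, P) = 3 - ((-3*H)*P + 5)/6 = 3 - (-3*H*P + 5)/6 = 3 - (5 - 3*H*P)/6 = 3 + (-⅚ + H*P/2) = 13/6 + H*P/2)
I(f) = f*√2 (I(f) = (√2*√1)*f = (√2*1)*f = √2*f = f*√2)
((27 - 33) + I(o(-3, -3)))² = ((27 - 33) + (13/6 + (½)*(-3)*(-3))*√2)² = (-6 + (13/6 + 9/2)*√2)² = (-6 + 20*√2/3)²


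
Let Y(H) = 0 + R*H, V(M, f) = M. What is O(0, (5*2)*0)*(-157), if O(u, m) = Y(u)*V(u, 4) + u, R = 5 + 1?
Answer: 0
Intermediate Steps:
R = 6
Y(H) = 6*H (Y(H) = 0 + 6*H = 6*H)
O(u, m) = u + 6*u**2 (O(u, m) = (6*u)*u + u = 6*u**2 + u = u + 6*u**2)
O(0, (5*2)*0)*(-157) = (0*(1 + 6*0))*(-157) = (0*(1 + 0))*(-157) = (0*1)*(-157) = 0*(-157) = 0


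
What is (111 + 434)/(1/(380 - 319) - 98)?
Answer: -33245/5977 ≈ -5.5622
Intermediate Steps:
(111 + 434)/(1/(380 - 319) - 98) = 545/(1/61 - 98) = 545/(-5977/61) = 545*(-61/5977) = -33245/5977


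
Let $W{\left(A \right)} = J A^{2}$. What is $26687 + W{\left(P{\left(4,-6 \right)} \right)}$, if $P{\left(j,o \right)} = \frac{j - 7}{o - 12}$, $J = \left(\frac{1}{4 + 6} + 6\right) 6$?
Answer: $\frac{1601281}{60} \approx 26688.0$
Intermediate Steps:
$J = \frac{183}{5}$ ($J = \left(\frac{1}{10} + 6\right) 6 = \frac{61}{10} \cdot 6 = \frac{183}{5} \approx 36.6$)
$P{\left(j,o \right)} = \frac{-7 + j}{-12 + o}$
$W{\left(A \right)} = \frac{183 A^{2}}{5}$
$26687 + W{\left(P{\left(4,-6 \right)} \right)} = 26687 + \frac{183 \left(\frac{-7 + 4}{-12 - 6}\right)^{2}}{5} = 26687 + \frac{183 \left(\frac{1}{-18} \left(-3\right)\right)^{2}}{5} = 26687 + \frac{183 \left(\left(- \frac{1}{18}\right) \left(-3\right)\right)^{2}}{5} = 26687 + \frac{183}{5 \cdot 36} = 26687 + \frac{183}{5} \cdot \frac{1}{36} = 26687 + \frac{61}{60} = \frac{1601281}{60}$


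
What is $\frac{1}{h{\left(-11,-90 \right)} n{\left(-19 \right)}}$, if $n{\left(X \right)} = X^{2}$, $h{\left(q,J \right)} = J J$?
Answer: $\frac{1}{2924100} \approx 3.4199 \cdot 10^{-7}$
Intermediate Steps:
$h{\left(q,J \right)} = J^{2}$
$\frac{1}{h{\left(-11,-90 \right)} n{\left(-19 \right)}} = \frac{1}{\left(-90\right)^{2} \left(-19\right)^{2}} = \frac{1}{8100 \cdot 361} = \frac{1}{8100} \cdot \frac{1}{361} = \frac{1}{2924100}$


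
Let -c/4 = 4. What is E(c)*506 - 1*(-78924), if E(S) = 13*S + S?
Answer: -34420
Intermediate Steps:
c = -16 (c = -4*4 = -16)
E(S) = 14*S
E(c)*506 - 1*(-78924) = (14*(-16))*506 - 1*(-78924) = -224*506 + 78924 = -113344 + 78924 = -34420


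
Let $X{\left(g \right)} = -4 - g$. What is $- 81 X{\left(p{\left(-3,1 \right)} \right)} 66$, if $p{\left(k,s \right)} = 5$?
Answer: $48114$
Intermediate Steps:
$- 81 X{\left(p{\left(-3,1 \right)} \right)} 66 = - 81 \left(-4 - 5\right) 66 = \left(-81\right) \left(-9\right) 66 = 729 \cdot 66 = 48114$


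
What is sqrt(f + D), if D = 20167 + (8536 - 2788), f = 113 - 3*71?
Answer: sqrt(25815) ≈ 160.67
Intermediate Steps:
f = -100 (f = 113 - 213 = -100)
D = 25915 (D = 20167 + 5748 = 25915)
sqrt(f + D) = sqrt(-100 + 25915) = sqrt(25815)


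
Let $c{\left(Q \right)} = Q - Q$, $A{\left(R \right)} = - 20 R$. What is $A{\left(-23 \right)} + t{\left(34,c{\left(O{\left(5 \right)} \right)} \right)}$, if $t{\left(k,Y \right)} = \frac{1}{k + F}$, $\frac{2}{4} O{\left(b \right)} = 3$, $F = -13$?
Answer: $\frac{9661}{21} \approx 460.05$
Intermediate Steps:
$O{\left(b \right)} = 6$ ($O{\left(b \right)} = 2 \cdot 3 = 6$)
$c{\left(Q \right)} = 0$
$t{\left(k,Y \right)} = \frac{1}{-13 + k}$ ($t{\left(k,Y \right)} = \frac{1}{k - 13} = \frac{1}{-13 + k}$)
$A{\left(-23 \right)} + t{\left(34,c{\left(O{\left(5 \right)} \right)} \right)} = \left(-20\right) \left(-23\right) + \frac{1}{-13 + 34} = 460 + \frac{1}{21} = \frac{9661}{21}$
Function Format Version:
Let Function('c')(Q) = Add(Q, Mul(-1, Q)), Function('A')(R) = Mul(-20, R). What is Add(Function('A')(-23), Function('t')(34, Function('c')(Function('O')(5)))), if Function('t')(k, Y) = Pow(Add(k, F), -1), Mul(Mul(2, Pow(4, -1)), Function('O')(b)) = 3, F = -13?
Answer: Rational(9661, 21) ≈ 460.05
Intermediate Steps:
Function('O')(b) = 6 (Function('O')(b) = Mul(2, 3) = 6)
Function('c')(Q) = 0
Function('t')(k, Y) = Pow(Add(-13, k), -1) (Function('t')(k, Y) = Pow(Add(k, -13), -1) = Pow(Add(-13, k), -1))
Add(Function('A')(-23), Function('t')(34, Function('c')(Function('O')(5)))) = Add(Mul(-20, -23), Pow(Add(-13, 34), -1)) = Add(460, Pow(21, -1)) = Add(460, Rational(1, 21)) = Rational(9661, 21)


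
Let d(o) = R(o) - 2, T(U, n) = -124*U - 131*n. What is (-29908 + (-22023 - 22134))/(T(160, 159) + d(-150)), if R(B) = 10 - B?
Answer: 74065/40511 ≈ 1.8283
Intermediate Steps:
T(U, n) = -131*n - 124*U
d(o) = 8 - o (d(o) = (10 - o) - 2 = 8 - o)
(-29908 + (-22023 - 22134))/(T(160, 159) + d(-150)) = (-29908 + (-22023 - 22134))/((-131*159 - 124*160) + (8 - 1*(-150))) = (-29908 - 44157)/((-20829 - 19840) + (8 + 150)) = -74065/(-40669 + 158) = -74065/(-40511) = -74065*(-1/40511) = 74065/40511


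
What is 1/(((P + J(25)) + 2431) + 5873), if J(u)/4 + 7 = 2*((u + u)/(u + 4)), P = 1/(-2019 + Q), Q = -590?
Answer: 75661/627214007 ≈ 0.00012063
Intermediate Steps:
P = -1/2609 (P = 1/(-2019 - 590) = 1/(-2609) = -1/2609 ≈ -0.00038329)
J(u) = -28 + 16*u/(4 + u) (J(u) = -28 + 4*(2*((u + u)/(u + 4))) = -28 + 4*(2*((2*u)/(4 + u))) = -28 + 4*(2*(2*u/(4 + u))) = -28 + 4*(4*u/(4 + u)) = -28 + 16*u/(4 + u))
1/(((P + J(25)) + 2431) + 5873) = 1/(((-1/2609 + 4*(-28 - 3*25)/(4 + 25)) + 2431) + 5873) = 1/(((-1/2609 + 4*(-28 - 75)/29) + 2431) + 5873) = 1/(((-1/2609 + 4*(1/29)*(-103)) + 2431) + 5873) = 1/(((-1/2609 - 412/29) + 2431) + 5873) = 1/((-1074937/75661 + 2431) + 5873) = 1/(182856954/75661 + 5873) = 1/(627214007/75661) = 75661/627214007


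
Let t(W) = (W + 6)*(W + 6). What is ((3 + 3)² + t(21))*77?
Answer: 58905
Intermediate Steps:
t(W) = (6 + W)² (t(W) = (6 + W)*(6 + W) = (6 + W)²)
((3 + 3)² + t(21))*77 = ((3 + 3)² + (6 + 21)²)*77 = (6² + 27²)*77 = (36 + 729)*77 = 765*77 = 58905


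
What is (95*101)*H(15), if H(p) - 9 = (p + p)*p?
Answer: 4404105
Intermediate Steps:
H(p) = 9 + 2*p² (H(p) = 9 + (p + p)*p = 9 + (2*p)*p = 9 + 2*p²)
(95*101)*H(15) = (95*101)*(9 + 2*15²) = 9595*(9 + 2*225) = 9595*(9 + 450) = 9595*459 = 4404105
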